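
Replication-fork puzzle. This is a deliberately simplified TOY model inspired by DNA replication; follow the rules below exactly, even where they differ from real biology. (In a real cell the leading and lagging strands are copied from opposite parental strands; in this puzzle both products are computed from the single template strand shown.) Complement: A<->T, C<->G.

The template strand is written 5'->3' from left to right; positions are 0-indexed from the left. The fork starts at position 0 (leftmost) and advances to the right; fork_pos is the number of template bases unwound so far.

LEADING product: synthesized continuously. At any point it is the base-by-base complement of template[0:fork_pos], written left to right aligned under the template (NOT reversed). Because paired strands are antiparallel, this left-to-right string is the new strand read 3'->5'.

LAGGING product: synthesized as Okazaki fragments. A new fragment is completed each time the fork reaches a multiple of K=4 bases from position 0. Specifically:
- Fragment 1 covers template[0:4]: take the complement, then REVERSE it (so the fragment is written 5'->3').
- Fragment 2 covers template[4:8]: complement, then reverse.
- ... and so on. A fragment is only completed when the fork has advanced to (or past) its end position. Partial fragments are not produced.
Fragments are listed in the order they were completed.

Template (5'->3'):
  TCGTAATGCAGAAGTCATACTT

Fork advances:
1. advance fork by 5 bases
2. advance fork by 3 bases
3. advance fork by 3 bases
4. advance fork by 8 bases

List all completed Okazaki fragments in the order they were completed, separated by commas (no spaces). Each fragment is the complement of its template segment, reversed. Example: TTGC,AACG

Answer: ACGA,CATT,TCTG,GACT

Derivation:
Step 1: advance 5 -> fork_pos = 0 + 5 = 5. Reached multiple(s) of 4: 4 -> fragment 1 completed (1 total).
Step 2: advance 3 -> fork_pos = 5 + 3 = 8. Reached multiple(s) of 4: 8 -> fragment 2 completed (2 total).
Step 3: advance 3 -> fork_pos = 8 + 3 = 11. Next multiple of 4 is 12 (not reached); still 2 fragment(s).
Step 4: advance 8 -> fork_pos = 11 + 8 = 19. Reached multiple(s) of 4: 12, 16 -> fragments 3-4 completed (4 total).
Final fork_pos = 19, so 4 fragment(s) are complete. Build each: template segment -> complement -> reverse.
Fragment 1: template[0:4] = TCGT -> complement AGCA -> reversed ACGA
Fragment 2: template[4:8] = AATG -> complement TTAC -> reversed CATT
Fragment 3: template[8:12] = CAGA -> complement GTCT -> reversed TCTG
Fragment 4: template[12:16] = AGTC -> complement TCAG -> reversed GACT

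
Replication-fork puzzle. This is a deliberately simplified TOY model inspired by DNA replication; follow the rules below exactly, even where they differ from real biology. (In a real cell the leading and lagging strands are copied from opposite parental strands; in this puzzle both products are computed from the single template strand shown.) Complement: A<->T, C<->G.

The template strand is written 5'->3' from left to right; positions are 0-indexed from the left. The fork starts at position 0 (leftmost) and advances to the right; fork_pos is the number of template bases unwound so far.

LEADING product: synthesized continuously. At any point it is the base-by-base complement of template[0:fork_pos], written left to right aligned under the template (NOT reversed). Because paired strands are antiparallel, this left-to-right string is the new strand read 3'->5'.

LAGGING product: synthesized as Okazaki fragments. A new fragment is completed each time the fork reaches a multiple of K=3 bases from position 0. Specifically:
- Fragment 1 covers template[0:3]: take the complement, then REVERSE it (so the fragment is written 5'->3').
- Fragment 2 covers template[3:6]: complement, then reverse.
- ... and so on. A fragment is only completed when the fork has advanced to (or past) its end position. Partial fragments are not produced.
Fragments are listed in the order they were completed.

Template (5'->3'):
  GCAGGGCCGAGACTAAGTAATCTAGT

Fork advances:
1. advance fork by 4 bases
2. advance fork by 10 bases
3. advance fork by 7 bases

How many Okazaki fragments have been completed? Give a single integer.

Answer: 7

Derivation:
Step 1: advance 4 -> fork_pos = 0 + 4 = 4. Reached multiple(s) of 3: 3 -> fragment 1 completed (1 total).
Step 2: advance 10 -> fork_pos = 4 + 10 = 14. Reached multiple(s) of 3: 6, 9, 12 -> fragments 2-4 completed (4 total).
Step 3: advance 7 -> fork_pos = 14 + 7 = 21. Reached multiple(s) of 3: 15, 18, 21 -> fragments 5-7 completed (7 total).
Check: final fork_pos = 21; the multiples of 3 that are <= 21 are 3..21 -> 21 // 3 = 7 completed fragment(s).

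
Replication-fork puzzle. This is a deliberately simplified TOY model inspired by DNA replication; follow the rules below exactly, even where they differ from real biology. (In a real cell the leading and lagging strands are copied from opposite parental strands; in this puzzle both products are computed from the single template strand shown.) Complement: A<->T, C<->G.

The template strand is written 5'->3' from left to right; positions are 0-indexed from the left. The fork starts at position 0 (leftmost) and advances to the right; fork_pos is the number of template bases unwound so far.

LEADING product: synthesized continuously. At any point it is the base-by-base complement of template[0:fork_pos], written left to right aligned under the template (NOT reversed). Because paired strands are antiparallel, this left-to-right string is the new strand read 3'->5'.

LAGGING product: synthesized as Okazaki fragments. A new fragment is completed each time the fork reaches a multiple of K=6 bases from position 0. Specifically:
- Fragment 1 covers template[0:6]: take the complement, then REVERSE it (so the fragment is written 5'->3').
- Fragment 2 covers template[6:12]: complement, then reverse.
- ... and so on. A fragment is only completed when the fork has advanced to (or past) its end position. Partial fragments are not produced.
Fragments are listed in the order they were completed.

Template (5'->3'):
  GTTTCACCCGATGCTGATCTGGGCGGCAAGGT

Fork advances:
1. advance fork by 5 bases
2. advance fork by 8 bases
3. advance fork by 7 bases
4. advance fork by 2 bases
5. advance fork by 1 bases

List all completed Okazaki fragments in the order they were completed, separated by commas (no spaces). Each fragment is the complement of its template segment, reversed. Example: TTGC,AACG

Answer: TGAAAC,ATCGGG,ATCAGC

Derivation:
Step 1: advance 5 -> fork_pos = 0 + 5 = 5. Next multiple of 6 is 6 (not reached); still 0 fragment(s).
Step 2: advance 8 -> fork_pos = 5 + 8 = 13. Reached multiple(s) of 6: 6, 12 -> fragments 1-2 completed (2 total).
Step 3: advance 7 -> fork_pos = 13 + 7 = 20. Reached multiple(s) of 6: 18 -> fragment 3 completed (3 total).
Step 4: advance 2 -> fork_pos = 20 + 2 = 22. Next multiple of 6 is 24 (not reached); still 3 fragment(s).
Step 5: advance 1 -> fork_pos = 22 + 1 = 23. Next multiple of 6 is 24 (not reached); still 3 fragment(s).
Final fork_pos = 23, so 3 fragment(s) are complete. Build each: template segment -> complement -> reverse.
Fragment 1: template[0:6] = GTTTCA -> complement CAAAGT -> reversed TGAAAC
Fragment 2: template[6:12] = CCCGAT -> complement GGGCTA -> reversed ATCGGG
Fragment 3: template[12:18] = GCTGAT -> complement CGACTA -> reversed ATCAGC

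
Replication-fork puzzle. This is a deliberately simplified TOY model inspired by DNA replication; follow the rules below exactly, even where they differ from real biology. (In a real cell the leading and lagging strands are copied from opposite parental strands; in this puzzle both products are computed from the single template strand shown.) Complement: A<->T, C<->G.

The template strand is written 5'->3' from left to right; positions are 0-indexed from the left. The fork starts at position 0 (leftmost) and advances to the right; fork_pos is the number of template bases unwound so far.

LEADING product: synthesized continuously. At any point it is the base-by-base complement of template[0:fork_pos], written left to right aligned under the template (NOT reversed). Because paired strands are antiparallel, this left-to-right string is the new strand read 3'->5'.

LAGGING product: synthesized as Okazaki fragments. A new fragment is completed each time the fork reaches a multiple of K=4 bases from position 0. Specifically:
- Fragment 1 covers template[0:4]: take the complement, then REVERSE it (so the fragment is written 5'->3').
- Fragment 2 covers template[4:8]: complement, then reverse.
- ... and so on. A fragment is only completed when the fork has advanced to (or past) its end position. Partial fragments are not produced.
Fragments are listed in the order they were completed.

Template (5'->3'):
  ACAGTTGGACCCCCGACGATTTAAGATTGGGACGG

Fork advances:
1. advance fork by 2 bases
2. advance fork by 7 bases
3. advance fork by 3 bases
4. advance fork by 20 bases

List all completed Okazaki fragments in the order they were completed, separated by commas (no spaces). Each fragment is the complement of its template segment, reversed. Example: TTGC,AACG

Answer: CTGT,CCAA,GGGT,TCGG,ATCG,TTAA,AATC,TCCC

Derivation:
Step 1: advance 2 -> fork_pos = 0 + 2 = 2. Next multiple of 4 is 4 (not reached); still 0 fragment(s).
Step 2: advance 7 -> fork_pos = 2 + 7 = 9. Reached multiple(s) of 4: 4, 8 -> fragments 1-2 completed (2 total).
Step 3: advance 3 -> fork_pos = 9 + 3 = 12. Reached multiple(s) of 4: 12 -> fragment 3 completed (3 total).
Step 4: advance 20 -> fork_pos = 12 + 20 = 32. Reached multiple(s) of 4: 16, 20, 24, 28, 32 -> fragments 4-8 completed (8 total).
Final fork_pos = 32, so 8 fragment(s) are complete. Build each: template segment -> complement -> reverse.
Fragment 1: template[0:4] = ACAG -> complement TGTC -> reversed CTGT
Fragment 2: template[4:8] = TTGG -> complement AACC -> reversed CCAA
Fragment 3: template[8:12] = ACCC -> complement TGGG -> reversed GGGT
Fragment 4: template[12:16] = CCGA -> complement GGCT -> reversed TCGG
Fragment 5: template[16:20] = CGAT -> complement GCTA -> reversed ATCG
Fragment 6: template[20:24] = TTAA -> complement AATT -> reversed TTAA
Fragment 7: template[24:28] = GATT -> complement CTAA -> reversed AATC
Fragment 8: template[28:32] = GGGA -> complement CCCT -> reversed TCCC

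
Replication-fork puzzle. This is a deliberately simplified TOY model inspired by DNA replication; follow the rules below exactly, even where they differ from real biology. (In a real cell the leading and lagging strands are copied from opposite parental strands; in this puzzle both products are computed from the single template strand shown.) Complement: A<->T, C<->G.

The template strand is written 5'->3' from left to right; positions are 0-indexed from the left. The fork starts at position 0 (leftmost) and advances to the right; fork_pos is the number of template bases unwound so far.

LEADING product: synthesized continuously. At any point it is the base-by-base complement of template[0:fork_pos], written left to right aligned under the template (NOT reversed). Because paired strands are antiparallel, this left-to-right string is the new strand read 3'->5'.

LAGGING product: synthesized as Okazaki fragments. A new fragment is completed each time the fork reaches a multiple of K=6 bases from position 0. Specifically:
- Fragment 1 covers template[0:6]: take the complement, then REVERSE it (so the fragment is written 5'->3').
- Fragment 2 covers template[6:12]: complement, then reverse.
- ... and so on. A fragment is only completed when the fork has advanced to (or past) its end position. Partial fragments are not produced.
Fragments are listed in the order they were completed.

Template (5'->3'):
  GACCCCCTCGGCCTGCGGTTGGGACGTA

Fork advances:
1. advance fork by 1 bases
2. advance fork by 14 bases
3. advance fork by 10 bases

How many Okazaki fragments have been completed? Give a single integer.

Answer: 4

Derivation:
Step 1: advance 1 -> fork_pos = 0 + 1 = 1. Next multiple of 6 is 6 (not reached); still 0 fragment(s).
Step 2: advance 14 -> fork_pos = 1 + 14 = 15. Reached multiple(s) of 6: 6, 12 -> fragments 1-2 completed (2 total).
Step 3: advance 10 -> fork_pos = 15 + 10 = 25. Reached multiple(s) of 6: 18, 24 -> fragments 3-4 completed (4 total).
Check: final fork_pos = 25; the multiples of 6 that are <= 25 are 6..24 -> 25 // 6 = 4 completed fragment(s).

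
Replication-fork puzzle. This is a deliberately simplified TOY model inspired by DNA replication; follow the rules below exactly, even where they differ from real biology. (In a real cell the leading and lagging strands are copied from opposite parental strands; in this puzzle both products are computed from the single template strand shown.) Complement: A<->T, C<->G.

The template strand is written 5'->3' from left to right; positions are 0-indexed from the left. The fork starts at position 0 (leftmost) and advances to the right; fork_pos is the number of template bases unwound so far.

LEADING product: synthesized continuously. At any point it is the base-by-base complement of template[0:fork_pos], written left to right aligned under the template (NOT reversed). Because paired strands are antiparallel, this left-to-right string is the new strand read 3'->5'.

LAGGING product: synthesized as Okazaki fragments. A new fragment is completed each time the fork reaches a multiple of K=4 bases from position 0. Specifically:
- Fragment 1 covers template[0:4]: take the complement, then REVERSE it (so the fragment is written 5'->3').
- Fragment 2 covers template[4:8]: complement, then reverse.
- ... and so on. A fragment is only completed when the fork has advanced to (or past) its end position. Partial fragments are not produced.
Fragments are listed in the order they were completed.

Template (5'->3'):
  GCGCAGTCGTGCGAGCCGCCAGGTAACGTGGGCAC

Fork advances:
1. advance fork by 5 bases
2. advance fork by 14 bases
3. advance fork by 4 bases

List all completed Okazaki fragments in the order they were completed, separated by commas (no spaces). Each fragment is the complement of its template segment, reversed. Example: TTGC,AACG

Step 1: advance 5 -> fork_pos = 0 + 5 = 5. Reached multiple(s) of 4: 4 -> fragment 1 completed (1 total).
Step 2: advance 14 -> fork_pos = 5 + 14 = 19. Reached multiple(s) of 4: 8, 12, 16 -> fragments 2-4 completed (4 total).
Step 3: advance 4 -> fork_pos = 19 + 4 = 23. Reached multiple(s) of 4: 20 -> fragment 5 completed (5 total).
Final fork_pos = 23, so 5 fragment(s) are complete. Build each: template segment -> complement -> reverse.
Fragment 1: template[0:4] = GCGC -> complement CGCG -> reversed GCGC
Fragment 2: template[4:8] = AGTC -> complement TCAG -> reversed GACT
Fragment 3: template[8:12] = GTGC -> complement CACG -> reversed GCAC
Fragment 4: template[12:16] = GAGC -> complement CTCG -> reversed GCTC
Fragment 5: template[16:20] = CGCC -> complement GCGG -> reversed GGCG

Answer: GCGC,GACT,GCAC,GCTC,GGCG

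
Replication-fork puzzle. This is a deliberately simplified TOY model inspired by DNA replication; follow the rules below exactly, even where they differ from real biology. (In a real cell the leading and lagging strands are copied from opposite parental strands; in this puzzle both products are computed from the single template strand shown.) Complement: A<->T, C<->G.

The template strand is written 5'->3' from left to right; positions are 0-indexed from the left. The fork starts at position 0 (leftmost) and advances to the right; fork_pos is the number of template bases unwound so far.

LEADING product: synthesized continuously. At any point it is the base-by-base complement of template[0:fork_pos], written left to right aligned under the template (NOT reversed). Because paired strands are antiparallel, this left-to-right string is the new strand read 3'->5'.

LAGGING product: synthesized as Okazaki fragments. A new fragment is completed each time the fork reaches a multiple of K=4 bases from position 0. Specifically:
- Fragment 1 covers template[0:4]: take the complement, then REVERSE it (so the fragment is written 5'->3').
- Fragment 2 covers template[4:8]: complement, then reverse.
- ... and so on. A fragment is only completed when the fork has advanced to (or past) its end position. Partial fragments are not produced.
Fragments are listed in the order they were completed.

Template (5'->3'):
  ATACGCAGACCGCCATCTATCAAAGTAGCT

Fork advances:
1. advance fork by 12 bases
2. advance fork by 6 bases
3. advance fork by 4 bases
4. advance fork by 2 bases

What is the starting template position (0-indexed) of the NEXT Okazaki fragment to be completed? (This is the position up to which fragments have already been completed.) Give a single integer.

Answer: 24

Derivation:
Step 1: advance 12 -> fork_pos = 0 + 12 = 12. Reached multiple(s) of 4: 4, 8, 12 -> fragments 1-3 completed (3 total).
Step 2: advance 6 -> fork_pos = 12 + 6 = 18. Reached multiple(s) of 4: 16 -> fragment 4 completed (4 total).
Step 3: advance 4 -> fork_pos = 18 + 4 = 22. Reached multiple(s) of 4: 20 -> fragment 5 completed (5 total).
Step 4: advance 2 -> fork_pos = 22 + 2 = 24. Reached multiple(s) of 4: 24 -> fragment 6 completed (6 total).
6 fragment(s) completed, covering template[0:24] (6 x 4 = 24). The next fragment, fragment 7, covers template[24:28], so it starts at position 24.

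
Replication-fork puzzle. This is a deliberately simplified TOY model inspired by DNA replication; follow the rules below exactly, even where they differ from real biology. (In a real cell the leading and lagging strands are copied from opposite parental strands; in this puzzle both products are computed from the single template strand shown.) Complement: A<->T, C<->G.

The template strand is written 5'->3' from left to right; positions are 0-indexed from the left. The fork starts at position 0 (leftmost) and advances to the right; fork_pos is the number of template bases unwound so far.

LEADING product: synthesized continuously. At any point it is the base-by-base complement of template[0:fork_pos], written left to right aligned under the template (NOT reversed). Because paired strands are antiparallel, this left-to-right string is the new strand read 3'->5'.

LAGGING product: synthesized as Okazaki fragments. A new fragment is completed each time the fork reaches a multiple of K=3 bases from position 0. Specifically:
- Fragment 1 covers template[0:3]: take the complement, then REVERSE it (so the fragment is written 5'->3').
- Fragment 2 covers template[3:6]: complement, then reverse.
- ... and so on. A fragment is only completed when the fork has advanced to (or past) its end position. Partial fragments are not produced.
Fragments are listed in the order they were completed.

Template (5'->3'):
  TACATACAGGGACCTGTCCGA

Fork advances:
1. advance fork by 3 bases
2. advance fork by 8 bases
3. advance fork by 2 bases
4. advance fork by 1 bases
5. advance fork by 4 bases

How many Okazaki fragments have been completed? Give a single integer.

Step 1: advance 3 -> fork_pos = 0 + 3 = 3. Reached multiple(s) of 3: 3 -> fragment 1 completed (1 total).
Step 2: advance 8 -> fork_pos = 3 + 8 = 11. Reached multiple(s) of 3: 6, 9 -> fragments 2-3 completed (3 total).
Step 3: advance 2 -> fork_pos = 11 + 2 = 13. Reached multiple(s) of 3: 12 -> fragment 4 completed (4 total).
Step 4: advance 1 -> fork_pos = 13 + 1 = 14. Next multiple of 3 is 15 (not reached); still 4 fragment(s).
Step 5: advance 4 -> fork_pos = 14 + 4 = 18. Reached multiple(s) of 3: 15, 18 -> fragments 5-6 completed (6 total).
Check: final fork_pos = 18; the multiples of 3 that are <= 18 are 3..18 -> 18 // 3 = 6 completed fragment(s).

Answer: 6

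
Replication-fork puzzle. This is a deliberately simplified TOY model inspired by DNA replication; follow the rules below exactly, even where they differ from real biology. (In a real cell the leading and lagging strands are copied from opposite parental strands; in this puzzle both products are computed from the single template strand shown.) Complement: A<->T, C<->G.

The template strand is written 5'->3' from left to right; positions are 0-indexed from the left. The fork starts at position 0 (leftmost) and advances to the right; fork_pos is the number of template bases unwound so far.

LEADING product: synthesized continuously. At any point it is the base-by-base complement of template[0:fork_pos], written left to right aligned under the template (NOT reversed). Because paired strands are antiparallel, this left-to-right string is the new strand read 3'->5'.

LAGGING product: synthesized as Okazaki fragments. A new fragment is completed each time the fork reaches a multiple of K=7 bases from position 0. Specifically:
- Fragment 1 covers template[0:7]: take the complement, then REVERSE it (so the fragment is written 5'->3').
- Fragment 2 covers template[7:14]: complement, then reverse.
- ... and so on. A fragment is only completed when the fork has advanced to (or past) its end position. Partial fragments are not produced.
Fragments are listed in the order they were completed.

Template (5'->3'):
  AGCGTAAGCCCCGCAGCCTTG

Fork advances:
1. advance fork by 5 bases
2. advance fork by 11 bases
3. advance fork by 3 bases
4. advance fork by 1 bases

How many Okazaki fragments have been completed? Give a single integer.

Answer: 2

Derivation:
Step 1: advance 5 -> fork_pos = 0 + 5 = 5. Next multiple of 7 is 7 (not reached); still 0 fragment(s).
Step 2: advance 11 -> fork_pos = 5 + 11 = 16. Reached multiple(s) of 7: 7, 14 -> fragments 1-2 completed (2 total).
Step 3: advance 3 -> fork_pos = 16 + 3 = 19. Next multiple of 7 is 21 (not reached); still 2 fragment(s).
Step 4: advance 1 -> fork_pos = 19 + 1 = 20. Next multiple of 7 is 21 (not reached); still 2 fragment(s).
Check: final fork_pos = 20; the multiples of 7 that are <= 20 are 7..14 -> 20 // 7 = 2 completed fragment(s).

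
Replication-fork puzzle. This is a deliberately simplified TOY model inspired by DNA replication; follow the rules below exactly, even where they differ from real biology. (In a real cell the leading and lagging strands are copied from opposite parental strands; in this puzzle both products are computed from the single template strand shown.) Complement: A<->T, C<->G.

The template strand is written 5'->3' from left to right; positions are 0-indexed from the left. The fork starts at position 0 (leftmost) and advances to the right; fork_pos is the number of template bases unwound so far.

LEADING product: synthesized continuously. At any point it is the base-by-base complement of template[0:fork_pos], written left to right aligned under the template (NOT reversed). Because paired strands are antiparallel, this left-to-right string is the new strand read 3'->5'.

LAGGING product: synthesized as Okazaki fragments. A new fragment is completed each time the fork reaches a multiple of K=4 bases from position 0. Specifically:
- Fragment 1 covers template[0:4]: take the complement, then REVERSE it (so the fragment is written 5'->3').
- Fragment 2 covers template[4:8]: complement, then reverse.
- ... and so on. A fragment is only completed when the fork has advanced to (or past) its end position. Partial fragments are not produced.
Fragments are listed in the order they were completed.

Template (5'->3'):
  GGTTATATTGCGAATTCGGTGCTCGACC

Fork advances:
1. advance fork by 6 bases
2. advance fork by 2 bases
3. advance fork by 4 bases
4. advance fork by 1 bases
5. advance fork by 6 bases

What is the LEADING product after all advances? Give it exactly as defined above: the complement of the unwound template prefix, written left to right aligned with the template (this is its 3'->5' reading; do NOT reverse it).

Step 1: advance 6 -> fork_pos = 0 + 6 = 6.
Step 2: advance 2 -> fork_pos = 6 + 2 = 8.
Step 3: advance 4 -> fork_pos = 8 + 4 = 12.
Step 4: advance 1 -> fork_pos = 12 + 1 = 13.
Step 5: advance 6 -> fork_pos = 13 + 6 = 19.
Unwound prefix: template[0:19] = GGTTATATTGCGAATTCGG
Complement it base by base (A<->T, C<->G), keeping left-to-right order:
  [0:5] GGTTA -> CCAAT
  [5:10] TATTG -> ATAAC
  [10:15] CGAAT -> GCTTA
  [15:19] TCGG -> AGCC
Concatenate: CCAATATAACGCTTAAGCC (length 19; written aligned with the template, i.e. 3'->5').

Answer: CCAATATAACGCTTAAGCC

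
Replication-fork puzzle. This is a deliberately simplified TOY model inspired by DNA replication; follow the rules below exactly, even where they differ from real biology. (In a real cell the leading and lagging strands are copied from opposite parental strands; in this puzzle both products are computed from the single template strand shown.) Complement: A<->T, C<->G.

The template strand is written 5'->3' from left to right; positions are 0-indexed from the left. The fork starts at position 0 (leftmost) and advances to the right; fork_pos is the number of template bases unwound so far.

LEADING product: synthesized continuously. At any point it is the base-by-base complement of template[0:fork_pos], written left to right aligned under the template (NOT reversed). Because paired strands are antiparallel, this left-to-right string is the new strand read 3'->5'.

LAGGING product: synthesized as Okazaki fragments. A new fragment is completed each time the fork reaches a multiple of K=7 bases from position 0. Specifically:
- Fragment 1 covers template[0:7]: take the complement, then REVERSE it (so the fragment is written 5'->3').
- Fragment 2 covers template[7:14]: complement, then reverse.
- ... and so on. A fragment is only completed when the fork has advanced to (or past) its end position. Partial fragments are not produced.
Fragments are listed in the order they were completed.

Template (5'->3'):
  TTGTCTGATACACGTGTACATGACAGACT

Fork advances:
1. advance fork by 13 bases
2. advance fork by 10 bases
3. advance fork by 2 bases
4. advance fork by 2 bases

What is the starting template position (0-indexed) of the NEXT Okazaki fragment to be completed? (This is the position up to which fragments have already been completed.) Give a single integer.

Answer: 21

Derivation:
Step 1: advance 13 -> fork_pos = 0 + 13 = 13. Reached multiple(s) of 7: 7 -> fragment 1 completed (1 total).
Step 2: advance 10 -> fork_pos = 13 + 10 = 23. Reached multiple(s) of 7: 14, 21 -> fragments 2-3 completed (3 total).
Step 3: advance 2 -> fork_pos = 23 + 2 = 25. Next multiple of 7 is 28 (not reached); still 3 fragment(s).
Step 4: advance 2 -> fork_pos = 25 + 2 = 27. Next multiple of 7 is 28 (not reached); still 3 fragment(s).
3 fragment(s) completed, covering template[0:21] (3 x 7 = 21). The next fragment, fragment 4, covers template[21:28], so it starts at position 21.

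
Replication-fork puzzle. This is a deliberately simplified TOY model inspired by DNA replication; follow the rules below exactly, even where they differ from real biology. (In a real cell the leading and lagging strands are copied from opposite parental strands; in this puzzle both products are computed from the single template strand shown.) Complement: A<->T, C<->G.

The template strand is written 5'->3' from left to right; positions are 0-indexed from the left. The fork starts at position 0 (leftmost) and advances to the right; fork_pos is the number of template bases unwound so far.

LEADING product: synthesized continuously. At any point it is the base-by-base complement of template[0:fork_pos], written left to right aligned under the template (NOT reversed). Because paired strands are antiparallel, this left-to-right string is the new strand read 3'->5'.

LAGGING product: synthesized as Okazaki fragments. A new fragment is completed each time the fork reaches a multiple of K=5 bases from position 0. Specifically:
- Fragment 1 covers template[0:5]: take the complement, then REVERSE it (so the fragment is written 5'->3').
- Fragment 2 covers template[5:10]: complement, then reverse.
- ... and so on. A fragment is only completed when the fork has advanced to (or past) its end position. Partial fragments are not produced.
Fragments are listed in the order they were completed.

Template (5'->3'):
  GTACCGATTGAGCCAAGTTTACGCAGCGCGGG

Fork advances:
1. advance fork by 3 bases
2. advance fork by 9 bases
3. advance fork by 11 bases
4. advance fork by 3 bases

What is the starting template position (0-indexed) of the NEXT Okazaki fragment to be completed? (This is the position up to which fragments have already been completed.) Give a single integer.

Step 1: advance 3 -> fork_pos = 0 + 3 = 3. Next multiple of 5 is 5 (not reached); still 0 fragment(s).
Step 2: advance 9 -> fork_pos = 3 + 9 = 12. Reached multiple(s) of 5: 5, 10 -> fragments 1-2 completed (2 total).
Step 3: advance 11 -> fork_pos = 12 + 11 = 23. Reached multiple(s) of 5: 15, 20 -> fragments 3-4 completed (4 total).
Step 4: advance 3 -> fork_pos = 23 + 3 = 26. Reached multiple(s) of 5: 25 -> fragment 5 completed (5 total).
5 fragment(s) completed, covering template[0:25] (5 x 5 = 25). The next fragment, fragment 6, covers template[25:30], so it starts at position 25.

Answer: 25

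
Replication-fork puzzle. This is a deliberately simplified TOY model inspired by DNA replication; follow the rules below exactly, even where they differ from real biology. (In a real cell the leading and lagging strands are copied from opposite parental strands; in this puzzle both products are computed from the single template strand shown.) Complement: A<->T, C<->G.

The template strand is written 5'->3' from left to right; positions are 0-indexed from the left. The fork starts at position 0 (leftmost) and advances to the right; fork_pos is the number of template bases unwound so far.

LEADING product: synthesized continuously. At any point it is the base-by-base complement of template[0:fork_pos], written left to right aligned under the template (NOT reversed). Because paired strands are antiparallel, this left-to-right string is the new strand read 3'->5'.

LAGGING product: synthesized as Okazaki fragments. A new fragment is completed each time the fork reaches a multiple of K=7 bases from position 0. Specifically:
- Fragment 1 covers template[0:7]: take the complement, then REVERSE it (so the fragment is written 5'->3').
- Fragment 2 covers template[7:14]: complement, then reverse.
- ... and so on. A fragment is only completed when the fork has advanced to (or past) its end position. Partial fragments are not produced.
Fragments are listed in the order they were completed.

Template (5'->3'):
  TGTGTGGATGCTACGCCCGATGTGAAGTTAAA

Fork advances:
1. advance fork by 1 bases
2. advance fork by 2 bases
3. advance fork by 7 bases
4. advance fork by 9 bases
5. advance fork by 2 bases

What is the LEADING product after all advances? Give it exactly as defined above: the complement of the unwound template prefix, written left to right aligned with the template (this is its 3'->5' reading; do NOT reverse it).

Step 1: advance 1 -> fork_pos = 0 + 1 = 1.
Step 2: advance 2 -> fork_pos = 1 + 2 = 3.
Step 3: advance 7 -> fork_pos = 3 + 7 = 10.
Step 4: advance 9 -> fork_pos = 10 + 9 = 19.
Step 5: advance 2 -> fork_pos = 19 + 2 = 21.
Unwound prefix: template[0:21] = TGTGTGGATGCTACGCCCGAT
Complement it base by base (A<->T, C<->G), keeping left-to-right order:
  [0:5] TGTGT -> ACACA
  [5:10] GGATG -> CCTAC
  [10:15] CTACG -> GATGC
  [15:20] CCCGA -> GGGCT
  [20:21] T -> A
Concatenate: ACACACCTACGATGCGGGCTA (length 21; written aligned with the template, i.e. 3'->5').

Answer: ACACACCTACGATGCGGGCTA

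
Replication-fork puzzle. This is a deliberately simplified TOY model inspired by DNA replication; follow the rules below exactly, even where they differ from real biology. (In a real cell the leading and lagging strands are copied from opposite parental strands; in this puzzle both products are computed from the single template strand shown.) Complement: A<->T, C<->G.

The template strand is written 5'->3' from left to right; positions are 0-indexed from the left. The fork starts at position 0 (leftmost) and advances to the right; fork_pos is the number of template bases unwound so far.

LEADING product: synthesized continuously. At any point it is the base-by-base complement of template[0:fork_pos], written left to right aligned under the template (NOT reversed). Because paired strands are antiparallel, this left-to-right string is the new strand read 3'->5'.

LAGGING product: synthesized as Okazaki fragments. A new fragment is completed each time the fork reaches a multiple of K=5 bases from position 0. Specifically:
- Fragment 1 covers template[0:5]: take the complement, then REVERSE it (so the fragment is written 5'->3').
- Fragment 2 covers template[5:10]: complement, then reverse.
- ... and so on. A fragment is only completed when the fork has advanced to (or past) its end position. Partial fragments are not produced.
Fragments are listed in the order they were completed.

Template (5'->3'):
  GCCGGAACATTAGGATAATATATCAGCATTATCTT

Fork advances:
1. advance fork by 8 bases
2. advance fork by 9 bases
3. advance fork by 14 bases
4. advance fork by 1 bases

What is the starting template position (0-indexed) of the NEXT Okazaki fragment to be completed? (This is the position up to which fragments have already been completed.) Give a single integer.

Step 1: advance 8 -> fork_pos = 0 + 8 = 8. Reached multiple(s) of 5: 5 -> fragment 1 completed (1 total).
Step 2: advance 9 -> fork_pos = 8 + 9 = 17. Reached multiple(s) of 5: 10, 15 -> fragments 2-3 completed (3 total).
Step 3: advance 14 -> fork_pos = 17 + 14 = 31. Reached multiple(s) of 5: 20, 25, 30 -> fragments 4-6 completed (6 total).
Step 4: advance 1 -> fork_pos = 31 + 1 = 32. Next multiple of 5 is 35 (not reached); still 6 fragment(s).
6 fragment(s) completed, covering template[0:30] (6 x 5 = 30). The next fragment, fragment 7, covers template[30:35], so it starts at position 30.

Answer: 30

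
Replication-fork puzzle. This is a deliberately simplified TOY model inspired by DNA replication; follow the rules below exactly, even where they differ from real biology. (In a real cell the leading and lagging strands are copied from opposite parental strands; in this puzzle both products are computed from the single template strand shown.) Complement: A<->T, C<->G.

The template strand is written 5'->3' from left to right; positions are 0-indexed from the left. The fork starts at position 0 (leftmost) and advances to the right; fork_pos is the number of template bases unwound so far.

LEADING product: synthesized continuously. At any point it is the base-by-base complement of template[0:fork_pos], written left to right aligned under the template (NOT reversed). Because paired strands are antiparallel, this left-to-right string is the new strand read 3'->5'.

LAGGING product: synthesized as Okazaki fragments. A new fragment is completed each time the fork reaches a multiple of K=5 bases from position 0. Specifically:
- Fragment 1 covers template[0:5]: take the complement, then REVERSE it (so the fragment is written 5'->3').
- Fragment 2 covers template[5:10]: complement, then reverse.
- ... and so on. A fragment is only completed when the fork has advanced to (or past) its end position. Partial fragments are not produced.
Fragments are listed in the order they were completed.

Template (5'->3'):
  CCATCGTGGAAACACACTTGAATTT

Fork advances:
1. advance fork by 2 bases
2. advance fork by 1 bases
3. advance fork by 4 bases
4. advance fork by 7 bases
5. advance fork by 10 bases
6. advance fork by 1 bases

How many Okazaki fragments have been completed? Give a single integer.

Answer: 5

Derivation:
Step 1: advance 2 -> fork_pos = 0 + 2 = 2. Next multiple of 5 is 5 (not reached); still 0 fragment(s).
Step 2: advance 1 -> fork_pos = 2 + 1 = 3. Next multiple of 5 is 5 (not reached); still 0 fragment(s).
Step 3: advance 4 -> fork_pos = 3 + 4 = 7. Reached multiple(s) of 5: 5 -> fragment 1 completed (1 total).
Step 4: advance 7 -> fork_pos = 7 + 7 = 14. Reached multiple(s) of 5: 10 -> fragment 2 completed (2 total).
Step 5: advance 10 -> fork_pos = 14 + 10 = 24. Reached multiple(s) of 5: 15, 20 -> fragments 3-4 completed (4 total).
Step 6: advance 1 -> fork_pos = 24 + 1 = 25. Reached multiple(s) of 5: 25 -> fragment 5 completed (5 total).
Check: final fork_pos = 25; the multiples of 5 that are <= 25 are 5..25 -> 25 // 5 = 5 completed fragment(s).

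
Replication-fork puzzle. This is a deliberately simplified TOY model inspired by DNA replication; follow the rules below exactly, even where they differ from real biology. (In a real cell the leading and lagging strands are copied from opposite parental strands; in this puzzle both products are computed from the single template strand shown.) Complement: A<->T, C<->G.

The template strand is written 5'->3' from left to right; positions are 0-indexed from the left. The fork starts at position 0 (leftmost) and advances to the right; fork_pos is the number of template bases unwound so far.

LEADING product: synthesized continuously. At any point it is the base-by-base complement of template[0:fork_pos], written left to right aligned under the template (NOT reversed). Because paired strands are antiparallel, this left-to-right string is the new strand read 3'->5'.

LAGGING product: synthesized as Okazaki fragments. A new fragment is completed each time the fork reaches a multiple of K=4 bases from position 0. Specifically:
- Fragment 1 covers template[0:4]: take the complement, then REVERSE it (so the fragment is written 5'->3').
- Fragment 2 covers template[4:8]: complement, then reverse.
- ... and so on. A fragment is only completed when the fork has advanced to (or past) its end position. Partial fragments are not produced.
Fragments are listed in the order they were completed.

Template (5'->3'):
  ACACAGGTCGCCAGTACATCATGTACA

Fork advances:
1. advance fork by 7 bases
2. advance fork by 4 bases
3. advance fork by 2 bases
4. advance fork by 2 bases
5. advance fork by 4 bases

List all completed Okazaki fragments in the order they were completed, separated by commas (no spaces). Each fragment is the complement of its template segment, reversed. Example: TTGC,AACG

Answer: GTGT,ACCT,GGCG,TACT

Derivation:
Step 1: advance 7 -> fork_pos = 0 + 7 = 7. Reached multiple(s) of 4: 4 -> fragment 1 completed (1 total).
Step 2: advance 4 -> fork_pos = 7 + 4 = 11. Reached multiple(s) of 4: 8 -> fragment 2 completed (2 total).
Step 3: advance 2 -> fork_pos = 11 + 2 = 13. Reached multiple(s) of 4: 12 -> fragment 3 completed (3 total).
Step 4: advance 2 -> fork_pos = 13 + 2 = 15. Next multiple of 4 is 16 (not reached); still 3 fragment(s).
Step 5: advance 4 -> fork_pos = 15 + 4 = 19. Reached multiple(s) of 4: 16 -> fragment 4 completed (4 total).
Final fork_pos = 19, so 4 fragment(s) are complete. Build each: template segment -> complement -> reverse.
Fragment 1: template[0:4] = ACAC -> complement TGTG -> reversed GTGT
Fragment 2: template[4:8] = AGGT -> complement TCCA -> reversed ACCT
Fragment 3: template[8:12] = CGCC -> complement GCGG -> reversed GGCG
Fragment 4: template[12:16] = AGTA -> complement TCAT -> reversed TACT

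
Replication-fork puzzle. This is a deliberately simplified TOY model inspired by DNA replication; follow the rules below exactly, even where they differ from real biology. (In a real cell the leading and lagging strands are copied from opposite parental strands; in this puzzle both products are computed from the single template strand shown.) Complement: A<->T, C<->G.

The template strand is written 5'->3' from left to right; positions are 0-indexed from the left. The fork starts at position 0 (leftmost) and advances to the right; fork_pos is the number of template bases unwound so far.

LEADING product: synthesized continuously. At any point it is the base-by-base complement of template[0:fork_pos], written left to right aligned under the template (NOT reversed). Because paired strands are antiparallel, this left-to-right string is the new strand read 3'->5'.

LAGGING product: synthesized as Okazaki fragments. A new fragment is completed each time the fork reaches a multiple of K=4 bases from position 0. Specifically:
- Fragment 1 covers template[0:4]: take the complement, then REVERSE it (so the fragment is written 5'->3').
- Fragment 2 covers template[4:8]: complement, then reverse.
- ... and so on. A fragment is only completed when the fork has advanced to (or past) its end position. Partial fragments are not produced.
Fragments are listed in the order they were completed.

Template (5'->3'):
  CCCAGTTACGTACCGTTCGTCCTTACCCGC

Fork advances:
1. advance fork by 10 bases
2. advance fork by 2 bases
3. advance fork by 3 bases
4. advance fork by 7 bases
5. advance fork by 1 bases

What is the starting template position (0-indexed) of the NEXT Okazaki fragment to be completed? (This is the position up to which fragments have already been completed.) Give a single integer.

Step 1: advance 10 -> fork_pos = 0 + 10 = 10. Reached multiple(s) of 4: 4, 8 -> fragments 1-2 completed (2 total).
Step 2: advance 2 -> fork_pos = 10 + 2 = 12. Reached multiple(s) of 4: 12 -> fragment 3 completed (3 total).
Step 3: advance 3 -> fork_pos = 12 + 3 = 15. Next multiple of 4 is 16 (not reached); still 3 fragment(s).
Step 4: advance 7 -> fork_pos = 15 + 7 = 22. Reached multiple(s) of 4: 16, 20 -> fragments 4-5 completed (5 total).
Step 5: advance 1 -> fork_pos = 22 + 1 = 23. Next multiple of 4 is 24 (not reached); still 5 fragment(s).
5 fragment(s) completed, covering template[0:20] (5 x 4 = 20). The next fragment, fragment 6, covers template[20:24], so it starts at position 20.

Answer: 20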